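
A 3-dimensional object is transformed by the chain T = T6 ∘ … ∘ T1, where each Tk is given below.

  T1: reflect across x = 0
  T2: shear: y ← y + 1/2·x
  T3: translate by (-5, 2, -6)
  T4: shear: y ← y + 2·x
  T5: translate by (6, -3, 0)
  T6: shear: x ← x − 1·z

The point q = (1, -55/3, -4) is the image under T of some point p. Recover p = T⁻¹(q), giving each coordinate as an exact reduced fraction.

p = (4, 8/3, 2)

T1 = [-1 0 0 0; 0 1 0 0; 0 0 1 0; 0 0 0 1]
T2·T1 = [-1 0 0 0; -1/2 1 0 0; 0 0 1 0; 0 0 0 1]
T3·…·T1 = [-1 0 0 -5; -1/2 1 0 2; 0 0 1 -6; 0 0 0 1]
T4·…·T1 = [-1 0 0 -5; -5/2 1 0 -8; 0 0 1 -6; 0 0 0 1]
T5·…·T1 = [-1 0 0 1; -5/2 1 0 -11; 0 0 1 -6; 0 0 0 1]
T6·…·T1 = [-1 0 -1 7; -5/2 1 0 -11; 0 0 1 -6; 0 0 0 1]
det M = -1; M⁻¹ = [-1 0 -1 1; -5/2 1 -5/2 27/2; 0 0 1 6; 0 0 0 1]
M⁻¹ · (1, -55/3, -4)ᵀ = (4, 8/3, 2)ᵀ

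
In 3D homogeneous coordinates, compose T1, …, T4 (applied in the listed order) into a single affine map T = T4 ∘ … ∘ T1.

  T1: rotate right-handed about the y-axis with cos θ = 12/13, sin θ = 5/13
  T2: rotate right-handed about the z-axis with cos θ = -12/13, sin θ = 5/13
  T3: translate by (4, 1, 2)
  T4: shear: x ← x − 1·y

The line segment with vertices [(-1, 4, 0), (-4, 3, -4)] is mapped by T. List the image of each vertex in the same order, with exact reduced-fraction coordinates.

T1 rotate right-handed about the y-axis with cos θ = 12/13, sin θ = 5/13: (-1, 4, 0) → (-12/13, 4, 5/13); (-4, 3, -4) → (-68/13, 3, -28/13)
T2 rotate right-handed about the z-axis with cos θ = -12/13, sin θ = 5/13: (-12/13, 4, 5/13) → (-116/169, -684/169, 5/13); (-68/13, 3, -28/13) → (621/169, -808/169, -28/13)
T3 translate by (4, 1, 2): (-116/169, -684/169, 5/13) → (560/169, -515/169, 31/13); (621/169, -808/169, -28/13) → (1297/169, -639/169, -2/13)
T4 shear: x ← x − 1·y: (560/169, -515/169, 31/13) → (1075/169, -515/169, 31/13); (1297/169, -639/169, -2/13) → (1936/169, -639/169, -2/13)

image vertices: (1075/169, -515/169, 31/13), (1936/169, -639/169, -2/13)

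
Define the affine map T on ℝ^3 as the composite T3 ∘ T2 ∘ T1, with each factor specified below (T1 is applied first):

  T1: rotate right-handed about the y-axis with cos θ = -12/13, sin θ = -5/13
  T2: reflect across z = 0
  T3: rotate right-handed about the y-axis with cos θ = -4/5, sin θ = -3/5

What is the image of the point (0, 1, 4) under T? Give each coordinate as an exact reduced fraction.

T(p) = (-64/65, 1, -252/65)

T1 rotate right-handed about the y-axis with cos θ = -12/13, sin θ = -5/13: (0, 1, 4) → (-20/13, 1, -48/13)
T2 reflect across z = 0: (-20/13, 1, -48/13) → (-20/13, 1, 48/13)
T3 rotate right-handed about the y-axis with cos θ = -4/5, sin θ = -3/5: (-20/13, 1, 48/13) → (-64/65, 1, -252/65)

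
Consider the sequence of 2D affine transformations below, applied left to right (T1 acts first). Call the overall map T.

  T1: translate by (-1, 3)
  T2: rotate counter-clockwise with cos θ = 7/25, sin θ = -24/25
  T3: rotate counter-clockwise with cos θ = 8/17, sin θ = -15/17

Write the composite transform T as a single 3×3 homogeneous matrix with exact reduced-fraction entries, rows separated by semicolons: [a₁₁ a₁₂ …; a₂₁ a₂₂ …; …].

T = [-304/425 297/425 239/85; -297/425 -304/425 -123/85; 0 0 1]

T1 = [1 0 -1; 0 1 3; 0 0 1]
T2·T1 = [7/25 24/25 13/5; -24/25 7/25 9/5; 0 0 1]
T3·…·T1 = [-304/425 297/425 239/85; -297/425 -304/425 -123/85; 0 0 1]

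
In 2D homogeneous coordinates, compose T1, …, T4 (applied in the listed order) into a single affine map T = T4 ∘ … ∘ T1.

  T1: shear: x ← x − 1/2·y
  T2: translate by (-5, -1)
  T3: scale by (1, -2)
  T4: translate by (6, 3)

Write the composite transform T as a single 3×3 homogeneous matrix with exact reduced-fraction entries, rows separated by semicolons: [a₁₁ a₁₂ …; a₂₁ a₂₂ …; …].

T1 = [1 -1/2 0; 0 1 0; 0 0 1]
T2·T1 = [1 -1/2 -5; 0 1 -1; 0 0 1]
T3·…·T1 = [1 -1/2 -5; 0 -2 2; 0 0 1]
T4·…·T1 = [1 -1/2 1; 0 -2 5; 0 0 1]

T = [1 -1/2 1; 0 -2 5; 0 0 1]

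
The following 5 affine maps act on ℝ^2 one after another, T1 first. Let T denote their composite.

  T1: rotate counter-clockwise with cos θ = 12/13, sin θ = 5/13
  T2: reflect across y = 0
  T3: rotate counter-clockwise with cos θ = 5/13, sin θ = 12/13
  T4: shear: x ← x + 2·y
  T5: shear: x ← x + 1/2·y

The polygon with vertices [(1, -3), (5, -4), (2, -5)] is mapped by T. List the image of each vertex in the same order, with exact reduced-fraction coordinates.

image vertices: (1921/338, 479/169), (5623/338, 1075/169), (1740/169, 838/169)

T1 rotate counter-clockwise with cos θ = 12/13, sin θ = 5/13: (1, -3) → (27/13, -31/13); (5, -4) → (80/13, -23/13); (2, -5) → (49/13, -50/13)
T2 reflect across y = 0: (27/13, -31/13) → (27/13, 31/13); (80/13, -23/13) → (80/13, 23/13); (49/13, -50/13) → (49/13, 50/13)
T3 rotate counter-clockwise with cos θ = 5/13, sin θ = 12/13: (27/13, 31/13) → (-237/169, 479/169); (80/13, 23/13) → (124/169, 1075/169); (49/13, 50/13) → (-355/169, 838/169)
T4 shear: x ← x + 2·y: (-237/169, 479/169) → (721/169, 479/169); (124/169, 1075/169) → (2274/169, 1075/169); (-355/169, 838/169) → (1321/169, 838/169)
T5 shear: x ← x + 1/2·y: (721/169, 479/169) → (1921/338, 479/169); (2274/169, 1075/169) → (5623/338, 1075/169); (1321/169, 838/169) → (1740/169, 838/169)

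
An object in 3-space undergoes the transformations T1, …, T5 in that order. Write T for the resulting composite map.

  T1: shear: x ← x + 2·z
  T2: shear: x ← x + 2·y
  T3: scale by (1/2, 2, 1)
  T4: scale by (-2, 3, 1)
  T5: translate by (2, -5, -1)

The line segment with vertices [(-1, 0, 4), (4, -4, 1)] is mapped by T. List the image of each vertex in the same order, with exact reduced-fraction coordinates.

T1 shear: x ← x + 2·z: (-1, 0, 4) → (7, 0, 4); (4, -4, 1) → (6, -4, 1)
T2 shear: x ← x + 2·y: (7, 0, 4) → (7, 0, 4); (6, -4, 1) → (-2, -4, 1)
T3 scale by (1/2, 2, 1): (7, 0, 4) → (7/2, 0, 4); (-2, -4, 1) → (-1, -8, 1)
T4 scale by (-2, 3, 1): (7/2, 0, 4) → (-7, 0, 4); (-1, -8, 1) → (2, -24, 1)
T5 translate by (2, -5, -1): (-7, 0, 4) → (-5, -5, 3); (2, -24, 1) → (4, -29, 0)

image vertices: (-5, -5, 3), (4, -29, 0)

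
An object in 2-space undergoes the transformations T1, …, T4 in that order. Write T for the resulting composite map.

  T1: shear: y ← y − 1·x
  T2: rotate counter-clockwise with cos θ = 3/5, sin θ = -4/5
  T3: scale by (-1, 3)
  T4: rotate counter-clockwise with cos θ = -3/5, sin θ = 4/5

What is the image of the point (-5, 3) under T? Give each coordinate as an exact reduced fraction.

T(p) = (-477/25, -464/25)

T1 shear: y ← y − 1·x: (-5, 3) → (-5, 8)
T2 rotate counter-clockwise with cos θ = 3/5, sin θ = -4/5: (-5, 8) → (17/5, 44/5)
T3 scale by (-1, 3): (17/5, 44/5) → (-17/5, 132/5)
T4 rotate counter-clockwise with cos θ = -3/5, sin θ = 4/5: (-17/5, 132/5) → (-477/25, -464/25)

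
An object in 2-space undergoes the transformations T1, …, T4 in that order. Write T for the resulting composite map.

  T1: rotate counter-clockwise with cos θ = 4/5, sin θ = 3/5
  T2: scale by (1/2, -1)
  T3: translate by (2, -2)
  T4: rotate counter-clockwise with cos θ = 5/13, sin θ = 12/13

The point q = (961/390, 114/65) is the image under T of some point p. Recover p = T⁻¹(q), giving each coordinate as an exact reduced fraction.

p = (2/3, -1)

T1 = [4/5 -3/5 0; 3/5 4/5 0; 0 0 1]
T2·T1 = [2/5 -3/10 0; -3/5 -4/5 0; 0 0 1]
T3·…·T1 = [2/5 -3/10 2; -3/5 -4/5 -2; 0 0 1]
T4·…·T1 = [46/65 81/130 34/13; 9/65 -38/65 14/13; 0 0 1]
det M = -1/2; M⁻¹ = [76/65 81/65 -22/5; 18/65 -92/65 4/5; 0 0 1]
M⁻¹ · (961/390, 114/65)ᵀ = (2/3, -1)ᵀ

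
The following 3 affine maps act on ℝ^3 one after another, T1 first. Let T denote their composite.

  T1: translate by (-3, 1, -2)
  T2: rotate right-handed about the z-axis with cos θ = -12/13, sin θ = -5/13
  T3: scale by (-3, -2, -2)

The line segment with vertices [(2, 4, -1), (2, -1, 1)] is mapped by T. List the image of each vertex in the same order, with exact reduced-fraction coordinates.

image vertices: (-111/13, 110/13, 6), (-36/13, -10/13, 2)

T1 translate by (-3, 1, -2): (2, 4, -1) → (-1, 5, -3); (2, -1, 1) → (-1, 0, -1)
T2 rotate right-handed about the z-axis with cos θ = -12/13, sin θ = -5/13: (-1, 5, -3) → (37/13, -55/13, -3); (-1, 0, -1) → (12/13, 5/13, -1)
T3 scale by (-3, -2, -2): (37/13, -55/13, -3) → (-111/13, 110/13, 6); (12/13, 5/13, -1) → (-36/13, -10/13, 2)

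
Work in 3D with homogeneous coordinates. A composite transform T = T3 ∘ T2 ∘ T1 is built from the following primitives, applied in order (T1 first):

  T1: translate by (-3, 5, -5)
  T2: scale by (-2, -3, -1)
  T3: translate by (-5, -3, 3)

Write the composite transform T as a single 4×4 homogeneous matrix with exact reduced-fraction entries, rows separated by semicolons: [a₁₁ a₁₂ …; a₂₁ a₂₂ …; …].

T1 = [1 0 0 -3; 0 1 0 5; 0 0 1 -5; 0 0 0 1]
T2·T1 = [-2 0 0 6; 0 -3 0 -15; 0 0 -1 5; 0 0 0 1]
T3·…·T1 = [-2 0 0 1; 0 -3 0 -18; 0 0 -1 8; 0 0 0 1]

T = [-2 0 0 1; 0 -3 0 -18; 0 0 -1 8; 0 0 0 1]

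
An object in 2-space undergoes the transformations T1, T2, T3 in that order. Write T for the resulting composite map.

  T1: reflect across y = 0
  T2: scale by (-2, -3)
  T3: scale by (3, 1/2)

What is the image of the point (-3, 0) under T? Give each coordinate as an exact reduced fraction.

T(p) = (18, 0)

T1 reflect across y = 0: (-3, 0) → (-3, 0)
T2 scale by (-2, -3): (-3, 0) → (6, 0)
T3 scale by (3, 1/2): (6, 0) → (18, 0)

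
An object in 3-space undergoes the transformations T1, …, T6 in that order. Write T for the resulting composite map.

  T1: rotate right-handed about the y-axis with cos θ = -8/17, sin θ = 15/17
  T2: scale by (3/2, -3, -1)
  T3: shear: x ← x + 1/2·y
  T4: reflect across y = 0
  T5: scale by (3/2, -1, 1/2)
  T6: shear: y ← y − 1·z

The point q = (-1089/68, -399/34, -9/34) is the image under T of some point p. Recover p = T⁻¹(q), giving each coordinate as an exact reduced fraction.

p = (1, 4, -3)

T1 = [-8/17 0 15/17 0; 0 1 0 0; -15/17 0 -8/17 0; 0 0 0 1]
T2·T1 = [-12/17 0 45/34 0; 0 -3 0 0; 15/17 0 8/17 0; 0 0 0 1]
T3·…·T1 = [-12/17 -3/2 45/34 0; 0 -3 0 0; 15/17 0 8/17 0; 0 0 0 1]
T4·…·T1 = [-12/17 -3/2 45/34 0; 0 3 0 0; 15/17 0 8/17 0; 0 0 0 1]
T5·…·T1 = [-18/17 -9/4 135/68 0; 0 -3 0 0; 15/34 0 4/17 0; 0 0 0 1]
T6·…·T1 = [-18/17 -9/4 135/68 0; -15/34 -3 -4/17 0; 15/34 0 4/17 0; 0 0 0 1]
det M = 27/8; M⁻¹ = [-32/153 8/51 98/51 0; 0 -1/3 -1/3 0; 20/51 -5/17 11/17 0; 0 0 0 1]
M⁻¹ · (-1089/68, -399/34, -9/34)ᵀ = (1, 4, -3)ᵀ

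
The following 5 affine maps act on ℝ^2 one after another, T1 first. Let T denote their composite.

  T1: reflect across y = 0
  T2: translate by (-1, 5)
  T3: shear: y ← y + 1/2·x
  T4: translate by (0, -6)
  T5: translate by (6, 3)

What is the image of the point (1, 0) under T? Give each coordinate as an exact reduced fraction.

T1 reflect across y = 0: (1, 0) → (1, 0)
T2 translate by (-1, 5): (1, 0) → (0, 5)
T3 shear: y ← y + 1/2·x: (0, 5) → (0, 5)
T4 translate by (0, -6): (0, 5) → (0, -1)
T5 translate by (6, 3): (0, -1) → (6, 2)

T(p) = (6, 2)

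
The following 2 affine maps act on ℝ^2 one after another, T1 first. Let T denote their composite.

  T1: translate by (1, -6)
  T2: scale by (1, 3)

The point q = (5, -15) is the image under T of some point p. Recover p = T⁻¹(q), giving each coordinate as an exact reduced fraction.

T1 = [1 0 1; 0 1 -6; 0 0 1]
T2·T1 = [1 0 1; 0 3 -18; 0 0 1]
det M = 3; M⁻¹ = [1 0 -1; 0 1/3 6; 0 0 1]
M⁻¹ · (5, -15)ᵀ = (4, 1)ᵀ

p = (4, 1)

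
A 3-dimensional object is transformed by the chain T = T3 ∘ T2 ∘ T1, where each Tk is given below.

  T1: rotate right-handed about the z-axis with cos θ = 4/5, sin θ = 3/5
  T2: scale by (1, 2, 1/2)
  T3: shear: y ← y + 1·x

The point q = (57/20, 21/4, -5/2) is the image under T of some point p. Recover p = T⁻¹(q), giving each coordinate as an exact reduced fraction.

T1 = [4/5 -3/5 0 0; 3/5 4/5 0 0; 0 0 1 0; 0 0 0 1]
T2·T1 = [4/5 -3/5 0 0; 6/5 8/5 0 0; 0 0 1/2 0; 0 0 0 1]
T3·…·T1 = [4/5 -3/5 0 0; 2 1 0 0; 0 0 1/2 0; 0 0 0 1]
det M = 1; M⁻¹ = [1/2 3/10 0 0; -1 2/5 0 0; 0 0 2 0; 0 0 0 1]
M⁻¹ · (57/20, 21/4, -5/2)ᵀ = (3, -3/4, -5)ᵀ

p = (3, -3/4, -5)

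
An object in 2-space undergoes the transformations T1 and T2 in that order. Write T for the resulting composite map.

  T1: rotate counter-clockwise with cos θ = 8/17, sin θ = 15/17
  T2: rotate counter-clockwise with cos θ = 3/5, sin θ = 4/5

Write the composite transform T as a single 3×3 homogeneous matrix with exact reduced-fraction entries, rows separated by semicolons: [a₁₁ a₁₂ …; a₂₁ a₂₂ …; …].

T1 = [8/17 -15/17 0; 15/17 8/17 0; 0 0 1]
T2·T1 = [-36/85 -77/85 0; 77/85 -36/85 0; 0 0 1]

T = [-36/85 -77/85 0; 77/85 -36/85 0; 0 0 1]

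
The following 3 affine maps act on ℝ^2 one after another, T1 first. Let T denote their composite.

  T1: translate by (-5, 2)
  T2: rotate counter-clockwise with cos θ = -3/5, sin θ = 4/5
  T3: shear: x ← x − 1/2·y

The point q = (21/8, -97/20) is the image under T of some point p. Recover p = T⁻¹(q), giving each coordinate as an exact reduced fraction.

T1 = [1 0 -5; 0 1 2; 0 0 1]
T2·T1 = [-3/5 -4/5 7/5; 4/5 -3/5 -26/5; 0 0 1]
T3·…·T1 = [-1 -1/2 4; 4/5 -3/5 -26/5; 0 0 1]
det M = 1; M⁻¹ = [-3/5 1/2 5; -4/5 -1 -2; 0 0 1]
M⁻¹ · (21/8, -97/20)ᵀ = (1, 3/4)ᵀ

p = (1, 3/4)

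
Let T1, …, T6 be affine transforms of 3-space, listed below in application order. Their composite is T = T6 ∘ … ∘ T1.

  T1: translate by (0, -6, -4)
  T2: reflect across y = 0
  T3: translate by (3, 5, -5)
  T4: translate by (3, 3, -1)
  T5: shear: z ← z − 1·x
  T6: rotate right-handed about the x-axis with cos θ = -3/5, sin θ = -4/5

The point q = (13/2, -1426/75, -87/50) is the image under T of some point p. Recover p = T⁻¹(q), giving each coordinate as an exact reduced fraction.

T1 = [1 0 0 0; 0 1 0 -6; 0 0 1 -4; 0 0 0 1]
T2·T1 = [1 0 0 0; 0 -1 0 6; 0 0 1 -4; 0 0 0 1]
T3·…·T1 = [1 0 0 3; 0 -1 0 11; 0 0 1 -9; 0 0 0 1]
T4·…·T1 = [1 0 0 6; 0 -1 0 14; 0 0 1 -10; 0 0 0 1]
T5·…·T1 = [1 0 0 6; 0 -1 0 14; -1 0 1 -16; 0 0 0 1]
T6·…·T1 = [1 0 0 6; -4/5 3/5 4/5 -106/5; 3/5 4/5 -3/5 -8/5; 0 0 0 1]
det M = -1; M⁻¹ = [1 0 0 -6; 0 3/5 4/5 14; 1 4/5 -3/5 10; 0 0 0 1]
M⁻¹ · (13/2, -1426/75, -87/50)ᵀ = (1/2, 6/5, 7/3)ᵀ

p = (1/2, 6/5, 7/3)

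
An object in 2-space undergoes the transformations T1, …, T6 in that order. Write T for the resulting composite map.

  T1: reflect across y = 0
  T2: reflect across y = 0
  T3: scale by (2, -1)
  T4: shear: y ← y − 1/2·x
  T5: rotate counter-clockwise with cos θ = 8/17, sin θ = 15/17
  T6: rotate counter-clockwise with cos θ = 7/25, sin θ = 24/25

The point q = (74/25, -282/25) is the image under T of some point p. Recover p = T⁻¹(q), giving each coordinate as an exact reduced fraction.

T1 = [1 0 0; 0 -1 0; 0 0 1]
T2·T1 = [1 0 0; 0 1 0; 0 0 1]
T3·…·T1 = [2 0 0; 0 -1 0; 0 0 1]
T4·…·T1 = [2 0 0; -1 -1 0; 0 0 1]
T5·…·T1 = [31/17 15/17 0; 22/17 -8/17 0; 0 0 1]
T6·…·T1 = [-311/425 297/425 0; 898/425 304/425 0; 0 0 1]
det M = -2; M⁻¹ = [-152/425 297/850 0; 449/425 311/850 0; 0 0 1]
M⁻¹ · (74/25, -282/25)ᵀ = (-5, -1)ᵀ

p = (-5, -1)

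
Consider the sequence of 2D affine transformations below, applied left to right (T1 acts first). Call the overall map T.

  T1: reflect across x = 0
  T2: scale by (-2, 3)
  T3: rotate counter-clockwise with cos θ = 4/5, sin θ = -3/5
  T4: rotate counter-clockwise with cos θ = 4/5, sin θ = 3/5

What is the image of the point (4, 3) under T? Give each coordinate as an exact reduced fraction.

T1 reflect across x = 0: (4, 3) → (-4, 3)
T2 scale by (-2, 3): (-4, 3) → (8, 9)
T3 rotate counter-clockwise with cos θ = 4/5, sin θ = -3/5: (8, 9) → (59/5, 12/5)
T4 rotate counter-clockwise with cos θ = 4/5, sin θ = 3/5: (59/5, 12/5) → (8, 9)

T(p) = (8, 9)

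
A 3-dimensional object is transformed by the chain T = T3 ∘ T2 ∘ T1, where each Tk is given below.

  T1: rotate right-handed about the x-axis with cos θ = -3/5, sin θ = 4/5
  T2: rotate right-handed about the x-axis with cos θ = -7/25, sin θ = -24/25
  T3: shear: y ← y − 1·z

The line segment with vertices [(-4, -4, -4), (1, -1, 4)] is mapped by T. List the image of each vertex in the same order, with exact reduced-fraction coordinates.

T1 rotate right-handed about the x-axis with cos θ = -3/5, sin θ = 4/5: (-4, -4, -4) → (-4, 28/5, -4/5); (1, -1, 4) → (1, -13/5, -16/5)
T2 rotate right-handed about the x-axis with cos θ = -7/25, sin θ = -24/25: (-4, 28/5, -4/5) → (-4, -292/125, -644/125); (1, -13/5, -16/5) → (1, -293/125, 424/125)
T3 shear: y ← y − 1·z: (-4, -292/125, -644/125) → (-4, 352/125, -644/125); (1, -293/125, 424/125) → (1, -717/125, 424/125)

image vertices: (-4, 352/125, -644/125), (1, -717/125, 424/125)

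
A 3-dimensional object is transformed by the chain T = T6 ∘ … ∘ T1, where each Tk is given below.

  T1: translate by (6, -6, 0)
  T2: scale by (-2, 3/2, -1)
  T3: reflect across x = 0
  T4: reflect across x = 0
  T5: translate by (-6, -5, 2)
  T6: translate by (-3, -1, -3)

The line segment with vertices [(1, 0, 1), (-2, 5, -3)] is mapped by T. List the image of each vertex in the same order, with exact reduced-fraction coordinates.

image vertices: (-23, -15, -2), (-17, -15/2, 2)

T1 translate by (6, -6, 0): (1, 0, 1) → (7, -6, 1); (-2, 5, -3) → (4, -1, -3)
T2 scale by (-2, 3/2, -1): (7, -6, 1) → (-14, -9, -1); (4, -1, -3) → (-8, -3/2, 3)
T3 reflect across x = 0: (-14, -9, -1) → (14, -9, -1); (-8, -3/2, 3) → (8, -3/2, 3)
T4 reflect across x = 0: (14, -9, -1) → (-14, -9, -1); (8, -3/2, 3) → (-8, -3/2, 3)
T5 translate by (-6, -5, 2): (-14, -9, -1) → (-20, -14, 1); (-8, -3/2, 3) → (-14, -13/2, 5)
T6 translate by (-3, -1, -3): (-20, -14, 1) → (-23, -15, -2); (-14, -13/2, 5) → (-17, -15/2, 2)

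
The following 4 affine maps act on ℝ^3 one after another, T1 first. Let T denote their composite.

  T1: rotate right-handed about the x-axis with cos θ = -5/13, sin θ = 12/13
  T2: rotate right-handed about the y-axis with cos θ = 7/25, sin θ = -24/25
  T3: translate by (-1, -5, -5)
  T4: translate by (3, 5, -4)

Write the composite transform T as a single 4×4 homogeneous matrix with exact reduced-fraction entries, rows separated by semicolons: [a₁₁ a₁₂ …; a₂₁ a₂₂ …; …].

T1 = [1 0 0 0; 0 -5/13 -12/13 0; 0 12/13 -5/13 0; 0 0 0 1]
T2·T1 = [7/25 -288/325 24/65 0; 0 -5/13 -12/13 0; 24/25 84/325 -7/65 0; 0 0 0 1]
T3·…·T1 = [7/25 -288/325 24/65 -1; 0 -5/13 -12/13 -5; 24/25 84/325 -7/65 -5; 0 0 0 1]
T4·…·T1 = [7/25 -288/325 24/65 2; 0 -5/13 -12/13 0; 24/25 84/325 -7/65 -9; 0 0 0 1]

T = [7/25 -288/325 24/65 2; 0 -5/13 -12/13 0; 24/25 84/325 -7/65 -9; 0 0 0 1]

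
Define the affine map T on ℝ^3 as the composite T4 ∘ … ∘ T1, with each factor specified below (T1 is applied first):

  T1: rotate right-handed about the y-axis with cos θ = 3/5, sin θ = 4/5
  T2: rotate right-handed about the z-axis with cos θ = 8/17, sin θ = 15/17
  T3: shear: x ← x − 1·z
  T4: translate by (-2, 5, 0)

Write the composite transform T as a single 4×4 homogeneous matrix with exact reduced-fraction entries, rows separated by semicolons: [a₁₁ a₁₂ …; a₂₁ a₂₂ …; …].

T = [92/85 -15/17 -19/85 -2; 9/17 8/17 12/17 5; -4/5 0 3/5 0; 0 0 0 1]

T1 = [3/5 0 4/5 0; 0 1 0 0; -4/5 0 3/5 0; 0 0 0 1]
T2·T1 = [24/85 -15/17 32/85 0; 9/17 8/17 12/17 0; -4/5 0 3/5 0; 0 0 0 1]
T3·…·T1 = [92/85 -15/17 -19/85 0; 9/17 8/17 12/17 0; -4/5 0 3/5 0; 0 0 0 1]
T4·…·T1 = [92/85 -15/17 -19/85 -2; 9/17 8/17 12/17 5; -4/5 0 3/5 0; 0 0 0 1]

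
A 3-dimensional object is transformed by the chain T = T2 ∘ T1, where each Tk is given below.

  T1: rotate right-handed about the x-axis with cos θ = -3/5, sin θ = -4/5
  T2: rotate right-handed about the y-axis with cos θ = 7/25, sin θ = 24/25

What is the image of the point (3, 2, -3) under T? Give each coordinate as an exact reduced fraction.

T(p) = (129/125, -18/5, -353/125)

T1 rotate right-handed about the x-axis with cos θ = -3/5, sin θ = -4/5: (3, 2, -3) → (3, -18/5, 1/5)
T2 rotate right-handed about the y-axis with cos θ = 7/25, sin θ = 24/25: (3, -18/5, 1/5) → (129/125, -18/5, -353/125)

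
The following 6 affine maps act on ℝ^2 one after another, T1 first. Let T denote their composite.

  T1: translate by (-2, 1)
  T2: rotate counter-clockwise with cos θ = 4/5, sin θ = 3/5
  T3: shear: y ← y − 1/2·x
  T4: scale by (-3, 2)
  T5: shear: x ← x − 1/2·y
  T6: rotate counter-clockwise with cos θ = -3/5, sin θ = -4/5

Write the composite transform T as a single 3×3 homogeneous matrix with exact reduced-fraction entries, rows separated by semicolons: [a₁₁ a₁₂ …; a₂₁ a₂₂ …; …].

T1 = [1 0 -2; 0 1 1; 0 0 1]
T2·T1 = [4/5 -3/5 -11/5; 3/5 4/5 -2/5; 0 0 1]
T3·…·T1 = [4/5 -3/5 -11/5; 1/5 11/10 7/10; 0 0 1]
T4·…·T1 = [-12/5 9/5 33/5; 2/5 11/5 7/5; 0 0 1]
T5·…·T1 = [-13/5 7/10 59/10; 2/5 11/5 7/5; 0 0 1]
T6·…·T1 = [47/25 67/50 -121/50; 46/25 -47/25 -139/25; 0 0 1]

T = [47/25 67/50 -121/50; 46/25 -47/25 -139/25; 0 0 1]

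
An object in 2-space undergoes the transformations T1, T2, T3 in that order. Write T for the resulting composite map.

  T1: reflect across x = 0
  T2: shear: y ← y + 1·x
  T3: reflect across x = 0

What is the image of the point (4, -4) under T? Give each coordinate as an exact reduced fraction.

T(p) = (4, -8)

T1 reflect across x = 0: (4, -4) → (-4, -4)
T2 shear: y ← y + 1·x: (-4, -4) → (-4, -8)
T3 reflect across x = 0: (-4, -8) → (4, -8)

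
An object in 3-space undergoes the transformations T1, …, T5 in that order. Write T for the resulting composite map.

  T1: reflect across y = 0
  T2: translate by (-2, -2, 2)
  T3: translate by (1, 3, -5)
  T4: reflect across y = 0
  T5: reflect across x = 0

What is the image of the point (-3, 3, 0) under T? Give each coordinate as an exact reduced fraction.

T1 reflect across y = 0: (-3, 3, 0) → (-3, -3, 0)
T2 translate by (-2, -2, 2): (-3, -3, 0) → (-5, -5, 2)
T3 translate by (1, 3, -5): (-5, -5, 2) → (-4, -2, -3)
T4 reflect across y = 0: (-4, -2, -3) → (-4, 2, -3)
T5 reflect across x = 0: (-4, 2, -3) → (4, 2, -3)

T(p) = (4, 2, -3)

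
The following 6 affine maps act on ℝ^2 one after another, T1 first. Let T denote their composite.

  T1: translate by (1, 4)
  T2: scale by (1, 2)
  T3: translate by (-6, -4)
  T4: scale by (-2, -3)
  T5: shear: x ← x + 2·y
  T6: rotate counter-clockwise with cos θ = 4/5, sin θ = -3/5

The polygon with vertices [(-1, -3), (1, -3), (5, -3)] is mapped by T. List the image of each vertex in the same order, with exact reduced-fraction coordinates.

image vertices: (114/5, -48/5), (98/5, -36/5), (66/5, -12/5)

T1 translate by (1, 4): (-1, -3) → (0, 1); (1, -3) → (2, 1); (5, -3) → (6, 1)
T2 scale by (1, 2): (0, 1) → (0, 2); (2, 1) → (2, 2); (6, 1) → (6, 2)
T3 translate by (-6, -4): (0, 2) → (-6, -2); (2, 2) → (-4, -2); (6, 2) → (0, -2)
T4 scale by (-2, -3): (-6, -2) → (12, 6); (-4, -2) → (8, 6); (0, -2) → (0, 6)
T5 shear: x ← x + 2·y: (12, 6) → (24, 6); (8, 6) → (20, 6); (0, 6) → (12, 6)
T6 rotate counter-clockwise with cos θ = 4/5, sin θ = -3/5: (24, 6) → (114/5, -48/5); (20, 6) → (98/5, -36/5); (12, 6) → (66/5, -12/5)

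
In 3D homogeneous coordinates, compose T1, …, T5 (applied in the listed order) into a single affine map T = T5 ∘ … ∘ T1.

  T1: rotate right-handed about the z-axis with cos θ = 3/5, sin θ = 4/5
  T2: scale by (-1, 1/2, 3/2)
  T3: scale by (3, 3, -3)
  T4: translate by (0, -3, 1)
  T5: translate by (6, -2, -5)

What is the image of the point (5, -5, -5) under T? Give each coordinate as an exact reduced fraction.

T1 rotate right-handed about the z-axis with cos θ = 3/5, sin θ = 4/5: (5, -5, -5) → (7, 1, -5)
T2 scale by (-1, 1/2, 3/2): (7, 1, -5) → (-7, 1/2, -15/2)
T3 scale by (3, 3, -3): (-7, 1/2, -15/2) → (-21, 3/2, 45/2)
T4 translate by (0, -3, 1): (-21, 3/2, 45/2) → (-21, -3/2, 47/2)
T5 translate by (6, -2, -5): (-21, -3/2, 47/2) → (-15, -7/2, 37/2)

T(p) = (-15, -7/2, 37/2)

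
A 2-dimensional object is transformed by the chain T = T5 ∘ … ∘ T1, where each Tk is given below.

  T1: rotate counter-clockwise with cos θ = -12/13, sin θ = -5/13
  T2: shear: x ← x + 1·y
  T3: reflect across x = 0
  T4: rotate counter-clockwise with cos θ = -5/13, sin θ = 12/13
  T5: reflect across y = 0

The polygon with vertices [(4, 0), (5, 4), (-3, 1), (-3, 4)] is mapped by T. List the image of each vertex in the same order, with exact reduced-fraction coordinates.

T1 rotate counter-clockwise with cos θ = -12/13, sin θ = -5/13: (4, 0) → (-48/13, -20/13); (5, 4) → (-40/13, -73/13); (-3, 1) → (41/13, 3/13); (-3, 4) → (56/13, -33/13)
T2 shear: x ← x + 1·y: (-48/13, -20/13) → (-68/13, -20/13); (-40/13, -73/13) → (-113/13, -73/13); (41/13, 3/13) → (44/13, 3/13); (56/13, -33/13) → (23/13, -33/13)
T3 reflect across x = 0: (-68/13, -20/13) → (68/13, -20/13); (-113/13, -73/13) → (113/13, -73/13); (44/13, 3/13) → (-44/13, 3/13); (23/13, -33/13) → (-23/13, -33/13)
T4 rotate counter-clockwise with cos θ = -5/13, sin θ = 12/13: (68/13, -20/13) → (-100/169, 916/169); (113/13, -73/13) → (311/169, 1721/169); (-44/13, 3/13) → (184/169, -543/169); (-23/13, -33/13) → (511/169, -111/169)
T5 reflect across y = 0: (-100/169, 916/169) → (-100/169, -916/169); (311/169, 1721/169) → (311/169, -1721/169); (184/169, -543/169) → (184/169, 543/169); (511/169, -111/169) → (511/169, 111/169)

image vertices: (-100/169, -916/169), (311/169, -1721/169), (184/169, 543/169), (511/169, 111/169)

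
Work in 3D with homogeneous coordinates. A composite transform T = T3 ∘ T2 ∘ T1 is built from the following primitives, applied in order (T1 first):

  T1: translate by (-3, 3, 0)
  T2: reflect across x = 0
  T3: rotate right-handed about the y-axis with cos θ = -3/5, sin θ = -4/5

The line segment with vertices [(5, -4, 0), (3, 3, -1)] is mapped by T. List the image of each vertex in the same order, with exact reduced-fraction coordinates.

image vertices: (6/5, -1, -8/5), (4/5, 6, 3/5)

T1 translate by (-3, 3, 0): (5, -4, 0) → (2, -1, 0); (3, 3, -1) → (0, 6, -1)
T2 reflect across x = 0: (2, -1, 0) → (-2, -1, 0); (0, 6, -1) → (0, 6, -1)
T3 rotate right-handed about the y-axis with cos θ = -3/5, sin θ = -4/5: (-2, -1, 0) → (6/5, -1, -8/5); (0, 6, -1) → (4/5, 6, 3/5)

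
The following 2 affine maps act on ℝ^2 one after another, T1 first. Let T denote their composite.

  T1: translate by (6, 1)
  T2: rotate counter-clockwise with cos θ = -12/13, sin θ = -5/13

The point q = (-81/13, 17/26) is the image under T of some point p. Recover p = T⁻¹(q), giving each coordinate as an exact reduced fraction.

T1 = [1 0 6; 0 1 1; 0 0 1]
T2·T1 = [-12/13 5/13 -67/13; -5/13 -12/13 -42/13; 0 0 1]
det M = 1; M⁻¹ = [-12/13 -5/13 -6; 5/13 -12/13 -1; 0 0 1]
M⁻¹ · (-81/13, 17/26)ᵀ = (-1/2, -4)ᵀ

p = (-1/2, -4)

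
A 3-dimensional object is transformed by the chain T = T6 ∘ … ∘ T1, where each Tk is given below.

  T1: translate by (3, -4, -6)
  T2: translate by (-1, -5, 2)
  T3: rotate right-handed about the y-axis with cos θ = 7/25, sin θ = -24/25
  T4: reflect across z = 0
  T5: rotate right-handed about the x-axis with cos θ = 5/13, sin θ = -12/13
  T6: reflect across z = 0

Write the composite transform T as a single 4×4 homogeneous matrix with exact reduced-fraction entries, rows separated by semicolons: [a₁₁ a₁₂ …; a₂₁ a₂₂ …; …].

T = [7/25 0 -24/25 22/5; -288/325 5/13 -84/325 -21/5; 24/65 12/13 7/65 -8; 0 0 0 1]

T1 = [1 0 0 3; 0 1 0 -4; 0 0 1 -6; 0 0 0 1]
T2·T1 = [1 0 0 2; 0 1 0 -9; 0 0 1 -4; 0 0 0 1]
T3·…·T1 = [7/25 0 -24/25 22/5; 0 1 0 -9; 24/25 0 7/25 4/5; 0 0 0 1]
T4·…·T1 = [7/25 0 -24/25 22/5; 0 1 0 -9; -24/25 0 -7/25 -4/5; 0 0 0 1]
T5·…·T1 = [7/25 0 -24/25 22/5; -288/325 5/13 -84/325 -21/5; -24/65 -12/13 -7/65 8; 0 0 0 1]
T6·…·T1 = [7/25 0 -24/25 22/5; -288/325 5/13 -84/325 -21/5; 24/65 12/13 7/65 -8; 0 0 0 1]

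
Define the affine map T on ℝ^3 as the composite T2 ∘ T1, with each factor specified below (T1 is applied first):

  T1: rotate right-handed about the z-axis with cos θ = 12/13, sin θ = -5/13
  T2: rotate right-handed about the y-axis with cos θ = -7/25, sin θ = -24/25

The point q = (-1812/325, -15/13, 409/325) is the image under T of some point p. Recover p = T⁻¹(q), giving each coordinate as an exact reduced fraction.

T1 = [12/13 5/13 0 0; -5/13 12/13 0 0; 0 0 1 0; 0 0 0 1]
T2·T1 = [-84/325 -7/65 -24/25 0; -5/13 12/13 0 0; 288/325 24/65 -7/25 0; 0 0 0 1]
det M = 1; M⁻¹ = [-84/325 -5/13 288/325 0; -7/65 12/13 24/65 0; -24/25 0 -7/25 0; 0 0 0 1]
M⁻¹ · (-1812/325, -15/13, 409/325)ᵀ = (3, 0, 5)ᵀ

p = (3, 0, 5)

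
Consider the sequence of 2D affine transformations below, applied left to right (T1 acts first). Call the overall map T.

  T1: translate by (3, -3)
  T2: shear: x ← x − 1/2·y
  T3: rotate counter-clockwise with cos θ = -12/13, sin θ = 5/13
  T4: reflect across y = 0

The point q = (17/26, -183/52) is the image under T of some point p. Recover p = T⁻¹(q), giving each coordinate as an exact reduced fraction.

p = (-4, -1/2)

T1 = [1 0 3; 0 1 -3; 0 0 1]
T2·T1 = [1 -1/2 9/2; 0 1 -3; 0 0 1]
T3·…·T1 = [-12/13 1/13 -3; 5/13 -29/26 9/2; 0 0 1]
T4·…·T1 = [-12/13 1/13 -3; -5/13 29/26 -9/2; 0 0 1]
det M = -1; M⁻¹ = [-29/26 1/13 -3; -5/13 12/13 3; 0 0 1]
M⁻¹ · (17/26, -183/52)ᵀ = (-4, -1/2)ᵀ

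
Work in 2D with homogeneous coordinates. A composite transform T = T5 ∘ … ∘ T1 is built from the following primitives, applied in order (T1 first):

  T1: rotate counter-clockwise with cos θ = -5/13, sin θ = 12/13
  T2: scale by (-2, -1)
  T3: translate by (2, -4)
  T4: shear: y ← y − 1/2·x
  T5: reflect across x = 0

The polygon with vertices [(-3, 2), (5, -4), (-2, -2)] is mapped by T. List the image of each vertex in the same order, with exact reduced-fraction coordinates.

T1 rotate counter-clockwise with cos θ = -5/13, sin θ = 12/13: (-3, 2) → (-9/13, -46/13); (5, -4) → (23/13, 80/13); (-2, -2) → (34/13, -14/13)
T2 scale by (-2, -1): (-9/13, -46/13) → (18/13, 46/13); (23/13, 80/13) → (-46/13, -80/13); (34/13, -14/13) → (-68/13, 14/13)
T3 translate by (2, -4): (18/13, 46/13) → (44/13, -6/13); (-46/13, -80/13) → (-20/13, -132/13); (-68/13, 14/13) → (-42/13, -38/13)
T4 shear: y ← y − 1/2·x: (44/13, -6/13) → (44/13, -28/13); (-20/13, -132/13) → (-20/13, -122/13); (-42/13, -38/13) → (-42/13, -17/13)
T5 reflect across x = 0: (44/13, -28/13) → (-44/13, -28/13); (-20/13, -122/13) → (20/13, -122/13); (-42/13, -17/13) → (42/13, -17/13)

image vertices: (-44/13, -28/13), (20/13, -122/13), (42/13, -17/13)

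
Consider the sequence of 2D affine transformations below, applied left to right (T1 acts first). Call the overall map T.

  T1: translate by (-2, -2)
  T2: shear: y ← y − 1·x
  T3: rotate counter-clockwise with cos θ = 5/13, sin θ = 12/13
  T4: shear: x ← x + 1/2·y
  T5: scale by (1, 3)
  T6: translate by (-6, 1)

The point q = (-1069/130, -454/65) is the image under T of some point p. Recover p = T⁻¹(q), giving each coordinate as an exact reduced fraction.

T1 = [1 0 -2; 0 1 -2; 0 0 1]
T2·T1 = [1 0 -2; -1 1 0; 0 0 1]
T3·…·T1 = [17/13 -12/13 -10/13; 7/13 5/13 -24/13; 0 0 1]
T4·…·T1 = [41/26 -19/26 -22/13; 7/13 5/13 -24/13; 0 0 1]
T5·…·T1 = [41/26 -19/26 -22/13; 21/13 15/13 -72/13; 0 0 1]
T6·…·T1 = [41/26 -19/26 -100/13; 21/13 15/13 -59/13; 0 0 1]
det M = 3; M⁻¹ = [5/13 19/78 317/78; -7/13 41/78 -137/78; 0 0 1]
M⁻¹ · (-1069/130, -454/65)ᵀ = (-4/5, -1)ᵀ

p = (-4/5, -1)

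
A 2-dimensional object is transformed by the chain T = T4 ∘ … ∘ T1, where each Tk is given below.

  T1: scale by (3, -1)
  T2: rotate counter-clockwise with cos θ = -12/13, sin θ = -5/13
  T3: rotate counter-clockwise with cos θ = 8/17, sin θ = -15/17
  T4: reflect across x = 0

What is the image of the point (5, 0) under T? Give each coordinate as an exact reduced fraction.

T(p) = (2565/221, 2100/221)

T1 scale by (3, -1): (5, 0) → (15, 0)
T2 rotate counter-clockwise with cos θ = -12/13, sin θ = -5/13: (15, 0) → (-180/13, -75/13)
T3 rotate counter-clockwise with cos θ = 8/17, sin θ = -15/17: (-180/13, -75/13) → (-2565/221, 2100/221)
T4 reflect across x = 0: (-2565/221, 2100/221) → (2565/221, 2100/221)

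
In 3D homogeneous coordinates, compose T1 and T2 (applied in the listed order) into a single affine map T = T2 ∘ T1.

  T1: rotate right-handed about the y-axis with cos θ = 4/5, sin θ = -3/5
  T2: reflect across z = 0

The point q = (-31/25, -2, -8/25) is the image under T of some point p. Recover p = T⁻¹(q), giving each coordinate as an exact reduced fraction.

T1 = [4/5 0 -3/5 0; 0 1 0 0; 3/5 0 4/5 0; 0 0 0 1]
T2·T1 = [4/5 0 -3/5 0; 0 1 0 0; -3/5 0 -4/5 0; 0 0 0 1]
det M = -1; M⁻¹ = [4/5 0 -3/5 0; 0 1 0 0; -3/5 0 -4/5 0; 0 0 0 1]
M⁻¹ · (-31/25, -2, -8/25)ᵀ = (-4/5, -2, 1)ᵀ

p = (-4/5, -2, 1)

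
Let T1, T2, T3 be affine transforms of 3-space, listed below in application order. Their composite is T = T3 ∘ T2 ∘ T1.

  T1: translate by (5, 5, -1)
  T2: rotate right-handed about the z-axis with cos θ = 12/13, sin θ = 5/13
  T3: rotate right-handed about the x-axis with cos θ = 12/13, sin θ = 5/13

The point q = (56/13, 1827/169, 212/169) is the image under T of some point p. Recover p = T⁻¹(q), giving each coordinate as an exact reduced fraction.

T1 = [1 0 0 5; 0 1 0 5; 0 0 1 -1; 0 0 0 1]
T2·T1 = [12/13 -5/13 0 35/13; 5/13 12/13 0 85/13; 0 0 1 -1; 0 0 0 1]
T3·…·T1 = [12/13 -5/13 0 35/13; 60/169 144/169 -5/13 1085/169; 25/169 60/169 12/13 269/169; 0 0 0 1]
det M = 1; M⁻¹ = [12/13 60/169 25/169 -5; -5/13 144/169 60/169 -5; 0 -5/13 12/13 1; 0 0 0 1]
M⁻¹ · (56/13, 1827/169, 212/169)ᵀ = (3, 3, -2)ᵀ

p = (3, 3, -2)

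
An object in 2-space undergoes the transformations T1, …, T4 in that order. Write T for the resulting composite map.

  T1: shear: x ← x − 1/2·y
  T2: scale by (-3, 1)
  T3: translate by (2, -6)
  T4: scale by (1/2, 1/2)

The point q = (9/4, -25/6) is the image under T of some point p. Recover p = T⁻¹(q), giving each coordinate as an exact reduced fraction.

T1 = [1 -1/2 0; 0 1 0; 0 0 1]
T2·T1 = [-3 3/2 0; 0 1 0; 0 0 1]
T3·…·T1 = [-3 3/2 2; 0 1 -6; 0 0 1]
T4·…·T1 = [-3/2 3/4 1; 0 1/2 -3; 0 0 1]
det M = -3/4; M⁻¹ = [-2/3 1 11/3; 0 2 6; 0 0 1]
M⁻¹ · (9/4, -25/6)ᵀ = (-2, -7/3)ᵀ

p = (-2, -7/3)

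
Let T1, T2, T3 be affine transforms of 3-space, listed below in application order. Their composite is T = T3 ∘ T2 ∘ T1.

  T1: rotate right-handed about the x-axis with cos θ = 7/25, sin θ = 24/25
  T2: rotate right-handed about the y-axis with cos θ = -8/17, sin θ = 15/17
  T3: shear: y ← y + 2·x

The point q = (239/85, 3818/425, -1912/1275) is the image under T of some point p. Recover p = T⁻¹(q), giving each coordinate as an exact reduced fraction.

T1 = [1 0 0 0; 0 7/25 -24/25 0; 0 24/25 7/25 0; 0 0 0 1]
T2·T1 = [-8/17 72/85 21/85 0; 0 7/25 -24/25 0; -15/17 -192/425 -56/425 0; 0 0 0 1]
T3·…·T1 = [-8/17 72/85 21/85 0; -16/17 839/425 -198/425 0; -15/17 -192/425 -56/425 0; 0 0 0 1]
det M = 1; M⁻¹ = [-8/17 0 -15/17 0; 122/425 7/25 -192/425 0; 921/425 -24/25 -56/425 0; 0 0 0 1]
M⁻¹ · (239/85, 3818/425, -1912/1275)ᵀ = (0, 4, -7/3)ᵀ

p = (0, 4, -7/3)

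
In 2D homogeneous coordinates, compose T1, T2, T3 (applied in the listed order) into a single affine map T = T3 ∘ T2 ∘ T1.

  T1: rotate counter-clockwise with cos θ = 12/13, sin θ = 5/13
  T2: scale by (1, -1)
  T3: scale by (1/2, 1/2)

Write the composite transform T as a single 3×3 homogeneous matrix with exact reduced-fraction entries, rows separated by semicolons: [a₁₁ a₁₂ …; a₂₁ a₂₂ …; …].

T = [6/13 -5/26 0; -5/26 -6/13 0; 0 0 1]

T1 = [12/13 -5/13 0; 5/13 12/13 0; 0 0 1]
T2·T1 = [12/13 -5/13 0; -5/13 -12/13 0; 0 0 1]
T3·…·T1 = [6/13 -5/26 0; -5/26 -6/13 0; 0 0 1]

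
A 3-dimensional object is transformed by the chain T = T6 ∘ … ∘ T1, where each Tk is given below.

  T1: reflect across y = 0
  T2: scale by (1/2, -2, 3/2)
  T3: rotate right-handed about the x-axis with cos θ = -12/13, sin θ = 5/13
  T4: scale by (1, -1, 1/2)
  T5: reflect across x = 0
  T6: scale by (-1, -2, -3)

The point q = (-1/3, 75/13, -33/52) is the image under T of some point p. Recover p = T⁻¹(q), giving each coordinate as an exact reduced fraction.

p = (-2/3, -5/4, -1)

T1 = [1 0 0 0; 0 -1 0 0; 0 0 1 0; 0 0 0 1]
T2·T1 = [1/2 0 0 0; 0 2 0 0; 0 0 3/2 0; 0 0 0 1]
T3·…·T1 = [1/2 0 0 0; 0 -24/13 -15/26 0; 0 10/13 -18/13 0; 0 0 0 1]
T4·…·T1 = [1/2 0 0 0; 0 24/13 15/26 0; 0 5/13 -9/13 0; 0 0 0 1]
T5·…·T1 = [-1/2 0 0 0; 0 24/13 15/26 0; 0 5/13 -9/13 0; 0 0 0 1]
T6·…·T1 = [1/2 0 0 0; 0 -48/13 -15/13 0; 0 -15/13 27/13 0; 0 0 0 1]
det M = -9/2; M⁻¹ = [2 0 0 0; 0 -3/13 -5/39 0; 0 -5/39 16/39 0; 0 0 0 1]
M⁻¹ · (-1/3, 75/13, -33/52)ᵀ = (-2/3, -5/4, -1)ᵀ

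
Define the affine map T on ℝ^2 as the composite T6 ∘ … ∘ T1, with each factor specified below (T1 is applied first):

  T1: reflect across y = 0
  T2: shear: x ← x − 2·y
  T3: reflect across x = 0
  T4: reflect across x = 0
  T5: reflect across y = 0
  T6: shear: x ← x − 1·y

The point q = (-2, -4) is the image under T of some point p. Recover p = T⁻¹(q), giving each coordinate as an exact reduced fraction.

T1 = [1 0 0; 0 -1 0; 0 0 1]
T2·T1 = [1 2 0; 0 -1 0; 0 0 1]
T3·…·T1 = [-1 -2 0; 0 -1 0; 0 0 1]
T4·…·T1 = [1 2 0; 0 -1 0; 0 0 1]
T5·…·T1 = [1 2 0; 0 1 0; 0 0 1]
T6·…·T1 = [1 1 0; 0 1 0; 0 0 1]
det M = 1; M⁻¹ = [1 -1 0; 0 1 0; 0 0 1]
M⁻¹ · (-2, -4)ᵀ = (2, -4)ᵀ

p = (2, -4)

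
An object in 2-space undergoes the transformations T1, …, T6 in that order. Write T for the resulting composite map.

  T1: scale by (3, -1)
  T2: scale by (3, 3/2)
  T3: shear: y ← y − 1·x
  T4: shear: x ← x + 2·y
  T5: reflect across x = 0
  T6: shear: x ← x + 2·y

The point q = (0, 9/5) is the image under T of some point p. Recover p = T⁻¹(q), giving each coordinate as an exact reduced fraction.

p = (0, -6/5)

T1 = [3 0 0; 0 -1 0; 0 0 1]
T2·T1 = [9 0 0; 0 -3/2 0; 0 0 1]
T3·…·T1 = [9 0 0; -9 -3/2 0; 0 0 1]
T4·…·T1 = [-9 -3 0; -9 -3/2 0; 0 0 1]
T5·…·T1 = [9 3 0; -9 -3/2 0; 0 0 1]
T6·…·T1 = [-9 0 0; -9 -3/2 0; 0 0 1]
det M = 27/2; M⁻¹ = [-1/9 0 0; 2/3 -2/3 0; 0 0 1]
M⁻¹ · (0, 9/5)ᵀ = (0, -6/5)ᵀ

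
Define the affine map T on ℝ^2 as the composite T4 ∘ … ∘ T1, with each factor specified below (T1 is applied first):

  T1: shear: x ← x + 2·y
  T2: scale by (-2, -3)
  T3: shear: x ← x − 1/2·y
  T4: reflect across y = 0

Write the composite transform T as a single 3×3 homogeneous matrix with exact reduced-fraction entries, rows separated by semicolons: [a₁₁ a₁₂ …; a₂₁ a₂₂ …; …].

T1 = [1 2 0; 0 1 0; 0 0 1]
T2·T1 = [-2 -4 0; 0 -3 0; 0 0 1]
T3·…·T1 = [-2 -5/2 0; 0 -3 0; 0 0 1]
T4·…·T1 = [-2 -5/2 0; 0 3 0; 0 0 1]

T = [-2 -5/2 0; 0 3 0; 0 0 1]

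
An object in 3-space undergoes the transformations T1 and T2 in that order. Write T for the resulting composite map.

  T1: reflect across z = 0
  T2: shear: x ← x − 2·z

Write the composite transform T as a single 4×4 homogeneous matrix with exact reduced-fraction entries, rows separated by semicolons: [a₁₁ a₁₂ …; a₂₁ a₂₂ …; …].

T = [1 0 2 0; 0 1 0 0; 0 0 -1 0; 0 0 0 1]

T1 = [1 0 0 0; 0 1 0 0; 0 0 -1 0; 0 0 0 1]
T2·T1 = [1 0 2 0; 0 1 0 0; 0 0 -1 0; 0 0 0 1]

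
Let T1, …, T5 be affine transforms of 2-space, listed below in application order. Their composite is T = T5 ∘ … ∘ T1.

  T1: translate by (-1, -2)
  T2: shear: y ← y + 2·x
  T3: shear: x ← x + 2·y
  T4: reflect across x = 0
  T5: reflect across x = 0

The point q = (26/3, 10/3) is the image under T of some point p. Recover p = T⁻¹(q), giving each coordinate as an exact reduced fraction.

p = (3, 4/3)

T1 = [1 0 -1; 0 1 -2; 0 0 1]
T2·T1 = [1 0 -1; 2 1 -4; 0 0 1]
T3·…·T1 = [5 2 -9; 2 1 -4; 0 0 1]
T4·…·T1 = [-5 -2 9; 2 1 -4; 0 0 1]
T5·…·T1 = [5 2 -9; 2 1 -4; 0 0 1]
det M = 1; M⁻¹ = [1 -2 1; -2 5 2; 0 0 1]
M⁻¹ · (26/3, 10/3)ᵀ = (3, 4/3)ᵀ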